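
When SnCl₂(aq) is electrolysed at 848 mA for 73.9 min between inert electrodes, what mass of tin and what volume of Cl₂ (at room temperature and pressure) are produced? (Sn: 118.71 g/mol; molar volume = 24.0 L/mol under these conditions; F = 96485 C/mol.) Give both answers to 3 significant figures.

2.31 g Sn; 0.468 L Cl₂

Q = 0.848 × 4434 = 3760 C; n(e⁻) = 3760 / 96485 = 0.03897 mol
Cathode: Sn²⁺ + 2e⁻ → Sn → n(Sn) = 0.03897/2 = 0.01949 mol → 2.31 g
Anode: 2Cl⁻ → Cl₂ + 2e⁻ → n(Cl₂) = 0.03897/2 = 0.01949 mol → 0.468 L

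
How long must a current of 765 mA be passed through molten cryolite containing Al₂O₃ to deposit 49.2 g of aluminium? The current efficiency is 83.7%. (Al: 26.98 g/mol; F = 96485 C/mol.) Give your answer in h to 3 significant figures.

n(Al) = 49.2 / 26.98 = 1.824 mol
Al³⁺ + 3e⁻ → Al, so n(e⁻) = 3 × 1.824 = 5.472 mol
Q = 5.472 × 96485 / 0.837 = 6.308×10^5 C
t = Q / I = 6.308×10^5 / 0.765 = 8.246×10^5 s = 229 h

229 h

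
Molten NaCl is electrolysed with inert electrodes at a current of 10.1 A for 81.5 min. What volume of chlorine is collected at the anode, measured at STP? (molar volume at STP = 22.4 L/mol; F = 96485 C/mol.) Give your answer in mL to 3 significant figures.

Q = It = 10.1 × 4890 = 49390 C
Moles of electrons = 49390 / 96485 = 0.5119 mol
2Cl⁻ → Cl₂ + 2e⁻, so n(Cl₂) = 0.5119 / 2 = 0.2560 mol
V = 0.2560 × 22.4 = 5.734 L
= 5730 mL

5730 mL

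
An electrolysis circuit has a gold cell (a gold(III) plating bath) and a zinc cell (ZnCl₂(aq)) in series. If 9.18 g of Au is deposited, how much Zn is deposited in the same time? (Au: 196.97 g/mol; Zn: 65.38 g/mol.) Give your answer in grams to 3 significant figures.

n(Au) = 9.18 / 196.97 = 0.04661 mol
Au³⁺ + 3e⁻ → Au, so n(e⁻) = 3 × 0.04661 = 0.1398 mol
Same current for the same time ⇒ same n(e⁻) = 0.1398 mol in both cells.
Zn²⁺ + 2e⁻ → Zn, so n(Zn) = 0.1398 / 2 = 0.06990 mol
m(Zn) = 0.06990 × 65.38 = 4.57 g

4.57 g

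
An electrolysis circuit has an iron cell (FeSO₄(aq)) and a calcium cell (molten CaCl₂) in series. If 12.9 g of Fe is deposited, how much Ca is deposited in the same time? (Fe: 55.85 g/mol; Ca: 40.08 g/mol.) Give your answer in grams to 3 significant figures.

n(Fe) = 12.9 / 55.85 = 0.2310 mol
Fe²⁺ + 2e⁻ → Fe, so n(e⁻) = 2 × 0.2310 = 0.4620 mol
In series, the same 0.4620 mol of electrons flows through the second cell.
Ca²⁺ + 2e⁻ → Ca, so n(Ca) = 0.4620 / 2 = 0.2310 mol
m(Ca) = 0.2310 × 40.08 = 9.26 g

9.26 g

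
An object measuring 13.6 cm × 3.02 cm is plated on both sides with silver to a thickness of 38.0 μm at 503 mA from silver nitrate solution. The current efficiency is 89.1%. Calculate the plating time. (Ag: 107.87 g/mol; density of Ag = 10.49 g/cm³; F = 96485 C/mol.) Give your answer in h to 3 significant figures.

1.82 h

Plated area = 2 × 13.6 × 3.02 = 82.14 cm²
Volume = 82.14 × 38.0×10⁻⁴ cm = 0.3121 cm³
m(Ag) = 0.3121 × 10.49 = 3.274 g
n(Ag) = 3.274 / 107.87 = 0.03035 mol; n(e⁻) = 0.03035 mol
Q = 0.03035 × 96485 / 0.891 = 3287 C
t = 3287 / 0.503 = 6535 s = 1.82 h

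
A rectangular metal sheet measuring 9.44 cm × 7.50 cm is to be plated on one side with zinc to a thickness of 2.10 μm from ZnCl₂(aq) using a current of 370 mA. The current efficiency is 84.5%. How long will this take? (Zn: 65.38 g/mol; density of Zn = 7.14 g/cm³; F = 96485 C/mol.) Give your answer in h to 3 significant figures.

0.278 h

Plated area = 9.44 × 7.50 = 70.80 cm²
Volume = 70.80 × 2.10×10⁻⁴ cm = 0.01487 cm³
m(Zn) = 0.01487 × 7.14 = 0.1062 g
n(Zn) = 0.1062 / 65.38 = 0.001624 mol; n(e⁻) = 2 × 0.001624 = 0.003248 mol
Q = 0.003248 × 96485 / 0.845 = 370.9 C
t = 370.9 / 0.370 = 1002 s = 0.278 h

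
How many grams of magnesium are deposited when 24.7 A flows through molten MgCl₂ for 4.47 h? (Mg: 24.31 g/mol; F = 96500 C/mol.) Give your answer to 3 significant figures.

Q = It = 24.7 × 16092 = 3.975×10^5 C
Moles of electrons = 3.975×10^5 / 96500 = 4.119 mol
Mg²⁺ + 2e⁻ → Mg, so n(Mg) = 4.119 / 2 = 2.060 mol
m = 2.060 × 24.31 = 50.1 g

50.1 g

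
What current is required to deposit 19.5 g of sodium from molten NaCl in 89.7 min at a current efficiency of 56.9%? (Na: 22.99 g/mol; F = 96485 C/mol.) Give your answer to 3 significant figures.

26.7 A

n(Na) = 19.5 / 22.99 = 0.8482 mol
Na⁺ + e⁻ → Na, so n(e⁻) = 0.8482 mol
Q = 0.8482 × 96485 / 0.569 = 1.438×10^5 C
I = Q / t = 1.438×10^5 / 5382 s = 26.7 A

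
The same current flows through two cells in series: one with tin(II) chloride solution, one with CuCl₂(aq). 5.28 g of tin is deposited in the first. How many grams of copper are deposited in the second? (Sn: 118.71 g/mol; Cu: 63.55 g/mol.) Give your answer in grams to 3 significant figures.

n(Sn) = 5.28 / 118.71 = 0.04448 mol
Sn²⁺ + 2e⁻ → Sn, so n(e⁻) = 2 × 0.04448 = 0.08896 mol
The cells are in series, so the same charge (and hence the same n(e⁻) = 0.08896 mol) passes through both.
Cu²⁺ + 2e⁻ → Cu, so n(Cu) = 0.08896 / 2 = 0.04448 mol
m(Cu) = 0.04448 × 63.55 = 2.83 g

2.83 g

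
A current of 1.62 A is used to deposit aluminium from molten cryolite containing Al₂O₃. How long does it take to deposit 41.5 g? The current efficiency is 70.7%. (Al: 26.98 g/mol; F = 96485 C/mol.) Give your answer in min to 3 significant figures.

6480 min

n(Al) = 41.5 / 26.98 = 1.538 mol
Al³⁺ + 3e⁻ → Al, so n(e⁻) = 3 × 1.538 = 4.614 mol
Q = 4.614 × 96485 / 0.707 = 6.297×10^5 C
t = Q / I = 6.297×10^5 / 1.62 = 3.887×10^5 s = 6480 min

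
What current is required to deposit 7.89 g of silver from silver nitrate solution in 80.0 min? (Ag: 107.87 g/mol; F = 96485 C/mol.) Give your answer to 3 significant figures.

n(Ag) = 7.89 / 107.87 = 0.07314 mol
Ag⁺ + e⁻ → Ag, so n(e⁻) = 0.07314 mol
Q = 0.07314 × 96485 = 7057 C
I = Q / t = 7057 / 4800 s = 1.47 A

1.47 A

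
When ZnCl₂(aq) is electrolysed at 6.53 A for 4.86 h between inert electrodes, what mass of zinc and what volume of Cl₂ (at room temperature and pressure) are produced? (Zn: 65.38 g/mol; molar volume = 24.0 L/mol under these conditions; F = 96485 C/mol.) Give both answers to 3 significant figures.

38.7 g Zn; 14.2 L Cl₂

Q = 6.53 × 17496 = 1.142×10^5 C; n(e⁻) = 1.142×10^5 / 96485 = 1.184 mol
Cathode: Zn²⁺ + 2e⁻ → Zn → n(Zn) = 1.184/2 = 0.5920 mol → 38.7 g
Anode: 2Cl⁻ → Cl₂ + 2e⁻ → n(Cl₂) = 1.184/2 = 0.5920 mol → 14.2 L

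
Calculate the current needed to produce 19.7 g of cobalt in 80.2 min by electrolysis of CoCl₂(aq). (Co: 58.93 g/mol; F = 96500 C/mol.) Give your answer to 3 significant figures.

13.4 A

n(Co) = 19.7 / 58.93 = 0.3343 mol
Co²⁺ + 2e⁻ → Co, so n(e⁻) = 2 × 0.3343 = 0.6686 mol
Q = 0.6686 × 96500 = 64520 C
I = Q / t = 64520 / 4812 s = 13.4 A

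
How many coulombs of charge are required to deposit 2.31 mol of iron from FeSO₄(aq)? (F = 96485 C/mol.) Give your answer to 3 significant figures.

4.46×10^5 C

Fe²⁺ + 2e⁻ → Fe, so n(e⁻) = 2 × 2.31 = 4.620 mol
Q = 4.620 × 96485 = 4.458×10^5 C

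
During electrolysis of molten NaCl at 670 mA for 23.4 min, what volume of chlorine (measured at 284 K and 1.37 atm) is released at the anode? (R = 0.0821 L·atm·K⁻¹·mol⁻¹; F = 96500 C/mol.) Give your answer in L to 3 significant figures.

0.0830 L

Charge passed = 0.670 × 1404 = 940.7 C
n(e⁻) = 940.7 / 96500 = 0.009748 mol
2Cl⁻ → Cl₂ + 2e⁻, so n(Cl₂) = 0.009748 / 2 = 0.004874 mol
V = nRT/P = 0.004874 × 0.0821 × 284 / 1.37 = 0.08295 L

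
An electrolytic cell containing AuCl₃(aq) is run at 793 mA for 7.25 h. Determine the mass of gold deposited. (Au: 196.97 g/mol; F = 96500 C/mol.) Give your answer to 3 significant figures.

Charge passed = 0.793 × 26100 = 20700 C
n(e⁻) = Q/F = 20700/96500 = 0.2145 mol
Au³⁺ + 3e⁻ → Au, so n(Au) = 0.2145 / 3 = 0.07150 mol
m = 0.07150 × 196.97 = 14.1 g

14.1 g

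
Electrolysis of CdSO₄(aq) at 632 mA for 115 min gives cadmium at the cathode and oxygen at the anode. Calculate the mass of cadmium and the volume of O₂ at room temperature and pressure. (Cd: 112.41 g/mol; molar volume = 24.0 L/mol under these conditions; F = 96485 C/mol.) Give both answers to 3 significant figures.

2.54 g Cd; 0.271 L O₂

Q = 0.632 × 6900 = 4361 C; n(e⁻) = 4361 / 96485 = 0.04520 mol
Cathode: Cd²⁺ + 2e⁻ → Cd → n(Cd) = 0.04520/2 = 0.02260 mol → 2.54 g
Anode: 2H₂O → O₂ + 4H⁺ + 4e⁻ → n(O₂) = 0.04520/4 = 0.01130 mol → 0.271 L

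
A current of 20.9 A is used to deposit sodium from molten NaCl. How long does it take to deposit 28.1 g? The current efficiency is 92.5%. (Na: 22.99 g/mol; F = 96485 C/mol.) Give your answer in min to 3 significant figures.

102 min

n(Na) = 28.1 / 22.99 = 1.222 mol
Na⁺ + e⁻ → Na, so n(e⁻) = 1.222 mol
Q = 1.222 × 96485 / 0.925 = 1.275×10^5 C
t = Q / I = 1.275×10^5 / 20.9 = 6100 s = 102 min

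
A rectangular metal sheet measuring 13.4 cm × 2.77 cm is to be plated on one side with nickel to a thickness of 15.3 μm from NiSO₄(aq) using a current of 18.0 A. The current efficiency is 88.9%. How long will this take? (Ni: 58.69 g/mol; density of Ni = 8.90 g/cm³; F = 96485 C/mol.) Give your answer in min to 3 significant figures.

1.73 min

Plated area = 13.4 × 2.77 = 37.12 cm²
Volume = 37.12 × 15.3×10⁻⁴ cm = 0.05679 cm³
m(Ni) = 0.05679 × 8.90 = 0.5054 g
n(Ni) = 0.5054 / 58.69 = 0.008611 mol; n(e⁻) = 2 × 0.008611 = 0.01722 mol
Q = 0.01722 × 96485 / 0.889 = 1869 C
t = 1869 / 18.0 = 103.8 s = 1.73 min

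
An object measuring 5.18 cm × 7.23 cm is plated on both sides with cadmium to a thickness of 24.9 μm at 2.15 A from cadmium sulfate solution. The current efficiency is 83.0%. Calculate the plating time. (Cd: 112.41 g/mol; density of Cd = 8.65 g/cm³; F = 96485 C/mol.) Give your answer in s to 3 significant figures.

1550 s

Plated area = 2 × 5.18 × 7.23 = 74.90 cm²
Volume = 74.90 × 24.9×10⁻⁴ cm = 0.1865 cm³
m(Cd) = 0.1865 × 8.65 = 1.613 g
n(Cd) = 1.613 / 112.41 = 0.01435 mol; n(e⁻) = 2 × 0.01435 = 0.02870 mol
Q = 0.02870 × 96485 / 0.830 = 3336 C
t = 3336 / 2.15 = 1552 s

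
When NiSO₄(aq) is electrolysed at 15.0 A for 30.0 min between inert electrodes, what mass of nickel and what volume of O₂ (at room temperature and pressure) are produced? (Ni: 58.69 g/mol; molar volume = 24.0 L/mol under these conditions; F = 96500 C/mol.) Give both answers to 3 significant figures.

8.21 g Ni; 1.68 L O₂

Q = 15.0 × 1800 = 27000 C; n(e⁻) = 27000 / 96500 = 0.2798 mol
Cathode: Ni²⁺ + 2e⁻ → Ni → n(Ni) = 0.2798/2 = 0.1399 mol → 8.21 g
Anode: 2H₂O → O₂ + 4H⁺ + 4e⁻ → n(O₂) = 0.2798/4 = 0.06995 mol → 1.68 L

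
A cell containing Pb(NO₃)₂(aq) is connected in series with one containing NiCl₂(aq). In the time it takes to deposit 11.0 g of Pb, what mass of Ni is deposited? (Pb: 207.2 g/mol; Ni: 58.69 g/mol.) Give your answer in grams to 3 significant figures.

3.12 g

n(Pb) = 11.0 / 207.2 = 0.05309 mol
Pb²⁺ + 2e⁻ → Pb, so n(e⁻) = 2 × 0.05309 = 0.1062 mol
Since the cells are in series, n(e⁻) in the Ni cell is also 0.1062 mol.
Ni²⁺ + 2e⁻ → Ni, so n(Ni) = 0.1062 / 2 = 0.05310 mol
m(Ni) = 0.05310 × 58.69 = 3.12 g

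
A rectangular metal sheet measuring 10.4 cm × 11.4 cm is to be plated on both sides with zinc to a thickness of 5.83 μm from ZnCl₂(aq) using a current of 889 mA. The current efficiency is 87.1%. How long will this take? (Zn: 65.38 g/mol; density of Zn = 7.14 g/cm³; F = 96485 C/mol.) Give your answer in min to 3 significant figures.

62.7 min

Plated area = 2 × 10.4 × 11.4 = 237.1 cm²
Volume = 237.1 × 5.83×10⁻⁴ cm = 0.1382 cm³
m(Zn) = 0.1382 × 7.14 = 0.9867 g
n(Zn) = 0.9867 / 65.38 = 0.01509 mol; n(e⁻) = 2 × 0.01509 = 0.03018 mol
Q = 0.03018 × 96485 / 0.871 = 3343 C
t = 3343 / 0.889 = 3760 s = 62.7 min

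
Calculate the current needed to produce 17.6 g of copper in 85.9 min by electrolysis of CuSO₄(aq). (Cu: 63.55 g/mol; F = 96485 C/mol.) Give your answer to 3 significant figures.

n(Cu) = 17.6 / 63.55 = 0.2769 mol
Cu²⁺ + 2e⁻ → Cu, so n(e⁻) = 2 × 0.2769 = 0.5538 mol
Q = 0.5538 × 96485 = 53430 C
I = Q / t = 53430 / 5154 s = 10.4 A

10.4 A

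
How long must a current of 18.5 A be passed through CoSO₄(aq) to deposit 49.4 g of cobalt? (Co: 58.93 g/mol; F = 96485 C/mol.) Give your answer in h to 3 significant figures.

n(Co) = 49.4 / 58.93 = 0.8383 mol
Co²⁺ + 2e⁻ → Co, so n(e⁻) = 2 × 0.8383 = 1.677 mol
Q = 1.677 × 96485 = 1.618×10^5 C
t = Q / I = 1.618×10^5 / 18.5 = 8746 s = 2.43 h

2.43 h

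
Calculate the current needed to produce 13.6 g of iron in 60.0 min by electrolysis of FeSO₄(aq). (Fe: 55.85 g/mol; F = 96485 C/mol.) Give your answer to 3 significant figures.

13.1 A

n(Fe) = 13.6 / 55.85 = 0.2435 mol
Fe²⁺ + 2e⁻ → Fe, so n(e⁻) = 2 × 0.2435 = 0.4870 mol
Q = 0.4870 × 96485 = 46990 C
I = Q / t = 46990 / 3600 s = 13.1 A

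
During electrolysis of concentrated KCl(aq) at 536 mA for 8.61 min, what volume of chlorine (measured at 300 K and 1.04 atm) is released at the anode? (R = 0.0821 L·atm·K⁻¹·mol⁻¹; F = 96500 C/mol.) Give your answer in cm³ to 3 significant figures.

34.0 cm³

Q = 0.536 A × 516.6 s = 276.9 C
n(e⁻) = Q/F = 276.9/96500 = 0.002869 mol
2Cl⁻ → Cl₂ + 2e⁻, so n(Cl₂) = 0.002869 / 2 = 0.001435 mol
V = nRT/P = 0.001435 × 0.0821 × 300 / 1.04 = 0.03398 L
= 34.0 cm³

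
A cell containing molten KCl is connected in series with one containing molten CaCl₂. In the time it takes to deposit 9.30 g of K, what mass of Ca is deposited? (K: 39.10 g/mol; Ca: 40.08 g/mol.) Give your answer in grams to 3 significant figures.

n(K) = 9.30 / 39.10 = 0.2379 mol
K⁺ + e⁻ → K, so n(e⁻) = 0.2379 mol
The cells are in series, so the same charge (and hence the same n(e⁻) = 0.2379 mol) passes through both.
Ca²⁺ + 2e⁻ → Ca, so n(Ca) = 0.2379 / 2 = 0.1190 mol
m(Ca) = 0.1190 × 40.08 = 4.77 g

4.77 g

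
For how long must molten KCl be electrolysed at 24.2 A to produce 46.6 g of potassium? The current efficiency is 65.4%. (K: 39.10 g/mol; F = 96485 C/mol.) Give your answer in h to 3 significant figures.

2.02 h

n(K) = 46.6 / 39.10 = 1.192 mol
K⁺ + e⁻ → K, so n(e⁻) = 1.192 mol
Q = 1.192 × 96485 / 0.654 = 1.759×10^5 C
t = Q / I = 1.759×10^5 / 24.2 = 7269 s = 2.02 h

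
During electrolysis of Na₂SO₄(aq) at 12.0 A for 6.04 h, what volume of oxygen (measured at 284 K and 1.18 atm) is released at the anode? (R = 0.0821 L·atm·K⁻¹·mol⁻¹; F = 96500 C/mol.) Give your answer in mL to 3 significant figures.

13400 mL

Q = It = 12.0 × 21744 = 2.609×10^5 C
n(e⁻) = Q/F = 2.609×10^5/96500 = 2.704 mol
2H₂O → O₂ + 4H⁺ + 4e⁻, so n(O₂) = 2.704 / 4 = 0.6760 mol
V = nRT/P = 0.6760 × 0.0821 × 284 / 1.18 = 13.36 L
= 13400 mL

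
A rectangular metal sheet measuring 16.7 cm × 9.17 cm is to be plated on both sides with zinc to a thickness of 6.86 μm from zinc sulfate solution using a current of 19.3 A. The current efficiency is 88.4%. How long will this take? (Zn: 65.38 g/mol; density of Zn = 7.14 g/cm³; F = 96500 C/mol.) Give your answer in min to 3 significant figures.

Plated area = 2 × 16.7 × 9.17 = 306.3 cm²
Volume = 306.3 × 6.86×10⁻⁴ cm = 0.2101 cm³
m(Zn) = 0.2101 × 7.14 = 1.500 g
n(Zn) = 1.500 / 65.38 = 0.02294 mol; n(e⁻) = 2 × 0.02294 = 0.04588 mol
Q = 0.04588 × 96500 / 0.884 = 5008 C
t = 5008 / 19.3 = 259.5 s = 4.33 min

4.33 min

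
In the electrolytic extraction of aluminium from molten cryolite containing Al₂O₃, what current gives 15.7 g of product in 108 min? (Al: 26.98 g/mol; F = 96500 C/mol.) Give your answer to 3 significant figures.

26.0 A

n(Al) = 15.7 / 26.98 = 0.5819 mol
Al³⁺ + 3e⁻ → Al, so n(e⁻) = 3 × 0.5819 = 1.746 mol
Q = 1.746 × 96500 = 1.685×10^5 C
I = Q / t = 1.685×10^5 / 6480 s = 26.0 A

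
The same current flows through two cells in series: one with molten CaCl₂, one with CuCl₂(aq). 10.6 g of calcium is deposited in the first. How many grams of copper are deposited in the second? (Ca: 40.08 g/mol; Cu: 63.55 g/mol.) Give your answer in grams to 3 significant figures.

n(Ca) = 10.6 / 40.08 = 0.2645 mol
Ca²⁺ + 2e⁻ → Ca, so n(e⁻) = 2 × 0.2645 = 0.5290 mol
Since the cells are in series, n(e⁻) in the Cu cell is also 0.5290 mol.
Cu²⁺ + 2e⁻ → Cu, so n(Cu) = 0.5290 / 2 = 0.2645 mol
m(Cu) = 0.2645 × 63.55 = 16.8 g

16.8 g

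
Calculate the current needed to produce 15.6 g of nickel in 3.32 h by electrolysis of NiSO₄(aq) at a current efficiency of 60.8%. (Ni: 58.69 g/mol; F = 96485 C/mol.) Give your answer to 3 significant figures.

n(Ni) = 15.6 / 58.69 = 0.2658 mol
Ni²⁺ + 2e⁻ → Ni, so n(e⁻) = 2 × 0.2658 = 0.5316 mol
Q = 0.5316 × 96485 / 0.608 = 84360 C
I = Q / t = 84360 / 11952 s = 7.06 A

7.06 A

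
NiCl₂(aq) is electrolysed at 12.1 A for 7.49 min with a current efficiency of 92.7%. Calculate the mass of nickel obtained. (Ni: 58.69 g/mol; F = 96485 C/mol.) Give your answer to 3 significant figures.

Q = 12.1 × 449.4 = 5438 C
n(e⁻) = 5438 / 96485 = 0.05636 mol
Ni²⁺ + 2e⁻ → Ni, so theoretical m(Ni) = 0.02818 × 58.69 = 1.654 g
Actual mass = 92.7% × 1.654 = 1.53 g

1.53 g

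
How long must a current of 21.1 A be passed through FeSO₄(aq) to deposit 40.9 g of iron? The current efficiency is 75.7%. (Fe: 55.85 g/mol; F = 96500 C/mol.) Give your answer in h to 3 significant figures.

2.46 h

n(Fe) = 40.9 / 55.85 = 0.7323 mol
Fe²⁺ + 2e⁻ → Fe, so n(e⁻) = 2 × 0.7323 = 1.465 mol
Q = 1.465 × 96500 / 0.757 = 1.868×10^5 C
t = Q / I = 1.868×10^5 / 21.1 = 8853 s = 2.46 h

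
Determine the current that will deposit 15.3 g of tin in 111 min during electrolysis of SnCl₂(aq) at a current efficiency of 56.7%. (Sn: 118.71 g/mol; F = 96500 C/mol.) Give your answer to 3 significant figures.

n(Sn) = 15.3 / 118.71 = 0.1289 mol
Sn²⁺ + 2e⁻ → Sn, so n(e⁻) = 2 × 0.1289 = 0.2578 mol
Q = 0.2578 × 96500 / 0.567 = 43880 C
I = Q / t = 43880 / 6660 s = 6.59 A

6.59 A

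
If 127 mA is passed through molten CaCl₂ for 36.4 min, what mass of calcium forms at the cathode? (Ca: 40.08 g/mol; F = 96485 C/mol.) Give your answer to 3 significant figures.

0.0576 g

Charge passed = 0.127 × 2184 = 277.4 C
Moles of electrons = 277.4 / 96485 = 0.002875 mol
Ca²⁺ + 2e⁻ → Ca, so n(Ca) = 0.002875 / 2 = 0.001438 mol
m = 0.001438 × 40.08 = 0.0576 g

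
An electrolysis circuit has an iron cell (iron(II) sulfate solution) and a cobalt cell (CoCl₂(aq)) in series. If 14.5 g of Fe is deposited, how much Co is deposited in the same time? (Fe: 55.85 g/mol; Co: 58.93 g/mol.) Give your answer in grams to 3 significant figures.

n(Fe) = 14.5 / 55.85 = 0.2596 mol
Fe²⁺ + 2e⁻ → Fe, so n(e⁻) = 2 × 0.2596 = 0.5192 mol
Since the cells are in series, n(e⁻) in the Co cell is also 0.5192 mol.
Co²⁺ + 2e⁻ → Co, so n(Co) = 0.5192 / 2 = 0.2596 mol
m(Co) = 0.2596 × 58.93 = 15.3 g

15.3 g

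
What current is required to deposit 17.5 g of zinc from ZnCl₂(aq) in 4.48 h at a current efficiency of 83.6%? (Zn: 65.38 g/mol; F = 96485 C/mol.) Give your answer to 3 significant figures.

3.83 A

n(Zn) = 17.5 / 65.38 = 0.2677 mol
Zn²⁺ + 2e⁻ → Zn, so n(e⁻) = 2 × 0.2677 = 0.5354 mol
Q = 0.5354 × 96485 / 0.836 = 61790 C
I = Q / t = 61790 / 16128 s = 3.83 A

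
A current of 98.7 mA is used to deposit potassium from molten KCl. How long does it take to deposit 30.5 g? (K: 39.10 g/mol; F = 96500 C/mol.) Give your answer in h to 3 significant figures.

n(K) = 30.5 / 39.10 = 0.7801 mol
K⁺ + e⁻ → K, so n(e⁻) = 0.7801 mol
Q = 0.7801 × 96500 = 75280 C
t = Q / I = 75280 / 0.0987 = 7.627×10^5 s = 212 h

212 h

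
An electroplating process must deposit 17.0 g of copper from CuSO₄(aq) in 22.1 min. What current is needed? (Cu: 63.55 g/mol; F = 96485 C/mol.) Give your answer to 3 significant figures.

38.9 A

n(Cu) = 17.0 / 63.55 = 0.2675 mol
Cu²⁺ + 2e⁻ → Cu, so n(e⁻) = 2 × 0.2675 = 0.5350 mol
Q = 0.5350 × 96485 = 51620 C
I = Q / t = 51620 / 1326 s = 38.9 A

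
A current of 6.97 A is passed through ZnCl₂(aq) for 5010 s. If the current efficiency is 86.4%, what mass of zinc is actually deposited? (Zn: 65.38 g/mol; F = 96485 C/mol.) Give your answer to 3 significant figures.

Q = 6.97 × 5010 = 34920 C
n(e⁻) = 34920 / 96485 = 0.3619 mol
Zn²⁺ + 2e⁻ → Zn, so theoretical m(Zn) = 0.1810 × 65.38 = 11.83 g
Actual mass = 86.4% × 11.83 = 10.2 g

10.2 g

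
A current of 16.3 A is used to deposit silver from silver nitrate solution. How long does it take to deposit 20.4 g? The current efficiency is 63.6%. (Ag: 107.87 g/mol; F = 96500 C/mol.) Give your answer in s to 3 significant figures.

n(Ag) = 20.4 / 107.87 = 0.1891 mol
Ag⁺ + e⁻ → Ag, so n(e⁻) = 0.1891 mol
Q = 0.1891 × 96500 / 0.636 = 28690 C
t = Q / I = 28690 / 16.3 = 1760 s

1760 s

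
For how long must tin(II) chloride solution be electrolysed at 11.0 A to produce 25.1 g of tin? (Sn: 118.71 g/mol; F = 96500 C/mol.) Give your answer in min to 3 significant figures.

61.8 min

n(Sn) = 25.1 / 118.71 = 0.2114 mol
Sn²⁺ + 2e⁻ → Sn, so n(e⁻) = 2 × 0.2114 = 0.4228 mol
Q = 0.4228 × 96500 = 40800 C
t = Q / I = 40800 / 11.0 = 3709 s = 61.8 min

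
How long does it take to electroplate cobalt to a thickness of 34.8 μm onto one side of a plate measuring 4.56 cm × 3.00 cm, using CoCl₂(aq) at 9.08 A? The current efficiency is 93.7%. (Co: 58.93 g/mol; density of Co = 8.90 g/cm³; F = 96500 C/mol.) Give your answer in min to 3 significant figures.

Plated area = 4.56 × 3.00 = 13.68 cm²
Volume = 13.68 × 34.8×10⁻⁴ cm = 0.04761 cm³
m(Co) = 0.04761 × 8.90 = 0.4237 g
n(Co) = 0.4237 / 58.93 = 0.007190 mol; n(e⁻) = 2 × 0.007190 = 0.01438 mol
Q = 0.01438 × 96500 / 0.937 = 1481 C
t = 1481 / 9.08 = 163.1 s = 2.72 min

2.72 min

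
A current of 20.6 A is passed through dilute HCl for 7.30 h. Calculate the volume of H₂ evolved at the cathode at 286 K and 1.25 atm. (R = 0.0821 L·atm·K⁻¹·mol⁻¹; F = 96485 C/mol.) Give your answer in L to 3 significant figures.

Q = It = 20.6 × 26280 = 5.414×10^5 C
n(e⁻) = 5.414×10^5 / 96485 = 5.611 mol
2H⁺ + 2e⁻ → H₂, so n(H₂) = 5.611 / 2 = 2.806 mol
V = nRT/P = 2.806 × 0.0821 × 286 / 1.25 = 52.71 L

52.7 L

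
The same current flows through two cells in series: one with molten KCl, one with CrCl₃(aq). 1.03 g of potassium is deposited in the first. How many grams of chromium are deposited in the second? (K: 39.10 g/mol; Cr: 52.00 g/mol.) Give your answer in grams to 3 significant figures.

0.457 g

n(K) = 1.03 / 39.10 = 0.02634 mol
K⁺ + e⁻ → K, so n(e⁻) = 0.02634 mol
In series, the same 0.02634 mol of electrons flows through the second cell.
Cr³⁺ + 3e⁻ → Cr, so n(Cr) = 0.02634 / 3 = 0.008780 mol
m(Cr) = 0.008780 × 52.00 = 0.457 g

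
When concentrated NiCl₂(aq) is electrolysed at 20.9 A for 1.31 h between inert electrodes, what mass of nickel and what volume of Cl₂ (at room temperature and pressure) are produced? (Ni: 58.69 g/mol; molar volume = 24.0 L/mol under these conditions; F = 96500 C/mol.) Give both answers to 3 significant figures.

Q = 20.9 × 4716 = 98560 C; n(e⁻) = 98560 / 96500 = 1.021 mol
Cathode: Ni²⁺ + 2e⁻ → Ni → n(Ni) = 1.021/2 = 0.5105 mol → 30.0 g
Anode: 2Cl⁻ → Cl₂ + 2e⁻ → n(Cl₂) = 1.021/2 = 0.5105 mol → 12.3 L

30.0 g Ni; 12.3 L Cl₂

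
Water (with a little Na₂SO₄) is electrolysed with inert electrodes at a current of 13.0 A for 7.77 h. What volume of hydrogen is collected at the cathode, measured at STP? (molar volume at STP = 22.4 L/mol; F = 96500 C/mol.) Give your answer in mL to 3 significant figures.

42200 mL

Charge passed = 13.0 × 27972 = 3.636×10^5 C
n(e⁻) = Q/F = 3.636×10^5/96500 = 3.768 mol
2H⁺ + 2e⁻ → H₂, so n(H₂) = 3.768 / 2 = 1.884 mol
V = 1.884 × 22.4 = 42.20 L
= 42200 mL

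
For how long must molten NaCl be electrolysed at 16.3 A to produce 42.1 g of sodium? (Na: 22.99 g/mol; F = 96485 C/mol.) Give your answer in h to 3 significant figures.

3.01 h

n(Na) = 42.1 / 22.99 = 1.831 mol
Na⁺ + e⁻ → Na, so n(e⁻) = 1.831 mol
Q = 1.831 × 96485 = 1.767×10^5 C
t = Q / I = 1.767×10^5 / 16.3 = 10840 s = 3.01 h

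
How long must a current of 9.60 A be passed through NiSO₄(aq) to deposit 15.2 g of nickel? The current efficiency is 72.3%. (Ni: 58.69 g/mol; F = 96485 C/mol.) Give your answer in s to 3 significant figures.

7200 s

n(Ni) = 15.2 / 58.69 = 0.2590 mol
Ni²⁺ + 2e⁻ → Ni, so n(e⁻) = 2 × 0.2590 = 0.5180 mol
Q = 0.5180 × 96485 / 0.723 = 69130 C
t = Q / I = 69130 / 9.60 = 7201 s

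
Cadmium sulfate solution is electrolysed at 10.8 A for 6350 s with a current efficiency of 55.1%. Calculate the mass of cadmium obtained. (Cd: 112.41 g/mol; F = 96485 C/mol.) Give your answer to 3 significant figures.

Q = 10.8 × 6350 = 68580 C
n(e⁻) = 68580 / 96485 = 0.7108 mol
Cd²⁺ + 2e⁻ → Cd, so theoretical m(Cd) = 0.3554 × 112.41 = 39.95 g
Actual mass = 55.1% × 39.95 = 22.0 g

22.0 g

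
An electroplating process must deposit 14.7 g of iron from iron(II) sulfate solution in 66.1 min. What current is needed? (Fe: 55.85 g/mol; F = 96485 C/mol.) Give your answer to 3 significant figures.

n(Fe) = 14.7 / 55.85 = 0.2632 mol
Fe²⁺ + 2e⁻ → Fe, so n(e⁻) = 2 × 0.2632 = 0.5264 mol
Q = 0.5264 × 96485 = 50790 C
I = Q / t = 50790 / 3966 s = 12.8 A

12.8 A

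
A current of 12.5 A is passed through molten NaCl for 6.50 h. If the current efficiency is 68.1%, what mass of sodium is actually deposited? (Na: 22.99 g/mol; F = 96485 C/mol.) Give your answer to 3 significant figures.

Q = 12.5 × 23400 = 2.925×10^5 C
n(e⁻) = 2.925×10^5 / 96485 = 3.032 mol
Na⁺ + e⁻ → Na, so theoretical m(Na) = 3.032 × 22.99 = 69.71 g
Actual mass = 68.1% × 69.71 = 47.5 g

47.5 g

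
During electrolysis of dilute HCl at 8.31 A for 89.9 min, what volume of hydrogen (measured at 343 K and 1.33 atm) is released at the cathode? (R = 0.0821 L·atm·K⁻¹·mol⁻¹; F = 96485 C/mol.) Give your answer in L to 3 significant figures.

Q = 8.31 A × 5394 s = 44820 C
n(e⁻) = Q/F = 44820/96485 = 0.4645 mol
2H⁺ + 2e⁻ → H₂, so n(H₂) = 0.4645 / 2 = 0.2323 mol
V = nRT/P = 0.2323 × 0.0821 × 343 / 1.33 = 4.919 L

4.92 L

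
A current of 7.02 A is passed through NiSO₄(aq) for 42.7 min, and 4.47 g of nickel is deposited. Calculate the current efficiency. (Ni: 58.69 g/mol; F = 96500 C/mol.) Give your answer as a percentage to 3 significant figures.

81.7%

Q = 7.02 × 2562 = 17990 C
n(e⁻) = 17990 / 96500 = 0.1864 mol
Ni²⁺ + 2e⁻ → Ni, so theoretical n(Ni) = 0.09320 mol → 5.470 g
Efficiency = 4.47 / 5.470 = 0.8172 = 81.7%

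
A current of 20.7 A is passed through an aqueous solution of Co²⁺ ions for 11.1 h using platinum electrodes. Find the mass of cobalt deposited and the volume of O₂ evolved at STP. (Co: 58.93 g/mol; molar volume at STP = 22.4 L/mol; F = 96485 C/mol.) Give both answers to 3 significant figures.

Q = 20.7 × 39960 = 8.272×10^5 C; n(e⁻) = 8.272×10^5 / 96485 = 8.573 mol
Cathode: Co²⁺ + 2e⁻ → Co → n(Co) = 8.573/2 = 4.287 mol → 253 g
Anode: 2H₂O → O₂ + 4H⁺ + 4e⁻ → n(O₂) = 8.573/4 = 2.143 mol → 48.0 L

253 g Co; 48.0 L O₂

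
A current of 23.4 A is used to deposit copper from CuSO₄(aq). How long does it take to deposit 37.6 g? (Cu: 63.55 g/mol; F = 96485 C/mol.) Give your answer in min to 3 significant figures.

81.3 min

n(Cu) = 37.6 / 63.55 = 0.5917 mol
Cu²⁺ + 2e⁻ → Cu, so n(e⁻) = 2 × 0.5917 = 1.183 mol
Q = 1.183 × 96485 = 1.141×10^5 C
t = Q / I = 1.141×10^5 / 23.4 = 4876 s = 81.3 min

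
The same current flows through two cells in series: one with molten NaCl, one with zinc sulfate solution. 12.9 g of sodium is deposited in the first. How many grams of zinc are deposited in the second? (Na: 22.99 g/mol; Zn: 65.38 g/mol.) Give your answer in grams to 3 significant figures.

18.3 g

n(Na) = 12.9 / 22.99 = 0.5611 mol
Na⁺ + e⁻ → Na, so n(e⁻) = 0.5611 mol
The cells are in series, so the same charge (and hence the same n(e⁻) = 0.5611 mol) passes through both.
Zn²⁺ + 2e⁻ → Zn, so n(Zn) = 0.5611 / 2 = 0.2806 mol
m(Zn) = 0.2806 × 65.38 = 18.3 g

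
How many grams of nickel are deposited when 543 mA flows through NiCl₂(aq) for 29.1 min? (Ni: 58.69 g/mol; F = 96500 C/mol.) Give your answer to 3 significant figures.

Q = 0.543 A × 1746 s = 948.1 C
n(e⁻) = Q/F = 948.1/96500 = 0.009825 mol
Ni²⁺ + 2e⁻ → Ni, so n(Ni) = 0.009825 / 2 = 0.004913 mol
m = 0.004913 × 58.69 = 0.288 g

0.288 g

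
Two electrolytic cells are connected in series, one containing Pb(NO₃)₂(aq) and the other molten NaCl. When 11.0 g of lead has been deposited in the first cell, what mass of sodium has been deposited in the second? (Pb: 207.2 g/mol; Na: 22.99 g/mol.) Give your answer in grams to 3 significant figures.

n(Pb) = 11.0 / 207.2 = 0.05309 mol
Pb²⁺ + 2e⁻ → Pb, so n(e⁻) = 2 × 0.05309 = 0.1062 mol
Since the cells are in series, n(e⁻) in the Na cell is also 0.1062 mol.
Na⁺ + e⁻ → Na, so n(Na) = 0.1062 mol
m(Na) = 0.1062 × 22.99 = 2.44 g

2.44 g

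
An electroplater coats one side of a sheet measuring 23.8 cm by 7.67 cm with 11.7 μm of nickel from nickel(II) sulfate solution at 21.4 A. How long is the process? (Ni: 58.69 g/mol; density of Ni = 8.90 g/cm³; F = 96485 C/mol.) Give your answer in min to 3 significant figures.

Plated area = 23.8 × 7.67 = 182.5 cm²
Volume = 182.5 × 11.7×10⁻⁴ cm = 0.2135 cm³
m(Ni) = 0.2135 × 8.90 = 1.900 g
n(Ni) = 1.900 / 58.69 = 0.03237 mol; n(e⁻) = 2 × 0.03237 = 0.06474 mol
Q = 0.06474 × 96485 = 6246 C
t = 6246 / 21.4 = 291.9 s = 4.87 min

4.87 min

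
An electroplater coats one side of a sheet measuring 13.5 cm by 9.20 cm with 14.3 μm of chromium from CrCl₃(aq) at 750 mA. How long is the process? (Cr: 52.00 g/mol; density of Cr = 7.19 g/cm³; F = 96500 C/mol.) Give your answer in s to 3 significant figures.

Plated area = 13.5 × 9.20 = 124.2 cm²
Volume = 124.2 × 14.3×10⁻⁴ cm = 0.1776 cm³
m(Cr) = 0.1776 × 7.19 = 1.277 g
n(Cr) = 1.277 / 52.00 = 0.02456 mol; n(e⁻) = 3 × 0.02456 = 0.07368 mol
Q = 0.07368 × 96500 = 7110 C
t = 7110 / 0.750 = 9480 s

9480 s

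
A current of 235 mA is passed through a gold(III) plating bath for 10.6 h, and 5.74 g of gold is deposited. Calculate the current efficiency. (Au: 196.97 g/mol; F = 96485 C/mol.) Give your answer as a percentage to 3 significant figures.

Q = 0.235 × 38160 = 8968 C
n(e⁻) = 8968 / 96485 = 0.09295 mol
Au³⁺ + 3e⁻ → Au, so theoretical n(Au) = 0.03098 mol → 6.102 g
Efficiency = 5.74 / 6.102 = 0.9407 = 94.1%

94.1%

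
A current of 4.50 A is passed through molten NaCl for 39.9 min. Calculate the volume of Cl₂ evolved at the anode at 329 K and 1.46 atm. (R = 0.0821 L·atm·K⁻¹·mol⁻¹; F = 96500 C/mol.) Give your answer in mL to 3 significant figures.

1030 mL

Q = It = 4.50 × 2394 = 10770 C
Moles of electrons = 10770 / 96500 = 0.1116 mol
2Cl⁻ → Cl₂ + 2e⁻, so n(Cl₂) = 0.1116 / 2 = 0.05580 mol
V = nRT/P = 0.05580 × 0.0821 × 329 / 1.46 = 1.032 L
= 1030 mL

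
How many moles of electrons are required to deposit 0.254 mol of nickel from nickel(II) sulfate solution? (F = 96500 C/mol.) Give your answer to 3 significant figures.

Ni²⁺ + 2e⁻ → Ni, so n(e⁻) = 2 × 0.254 = 0.5080 mol

0.508 mol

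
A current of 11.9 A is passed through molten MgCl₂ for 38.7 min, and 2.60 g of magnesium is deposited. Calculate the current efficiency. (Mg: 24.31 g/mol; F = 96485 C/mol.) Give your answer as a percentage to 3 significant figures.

Q = 11.9 × 2322 = 27630 C
n(e⁻) = 27630 / 96485 = 0.2864 mol
Mg²⁺ + 2e⁻ → Mg, so theoretical n(Mg) = 0.1432 mol → 3.481 g
Efficiency = 2.60 / 3.481 = 0.7469 = 74.7%

74.7%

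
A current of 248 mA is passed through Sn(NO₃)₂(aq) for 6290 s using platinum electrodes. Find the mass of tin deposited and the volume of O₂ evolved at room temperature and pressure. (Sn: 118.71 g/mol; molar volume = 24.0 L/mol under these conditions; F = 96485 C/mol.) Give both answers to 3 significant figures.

0.960 g Sn; 0.0970 L O₂

Q = 0.248 × 6290 = 1560 C; n(e⁻) = 1560 / 96485 = 0.01617 mol
Cathode: Sn²⁺ + 2e⁻ → Sn → n(Sn) = 0.01617/2 = 0.008085 mol → 0.960 g
Anode: 2H₂O → O₂ + 4H⁺ + 4e⁻ → n(O₂) = 0.01617/4 = 0.004043 mol → 0.0970 L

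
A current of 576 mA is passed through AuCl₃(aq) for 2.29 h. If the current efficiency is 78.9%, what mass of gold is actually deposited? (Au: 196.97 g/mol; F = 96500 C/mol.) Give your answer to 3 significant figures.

2.55 g

Q = 0.576 × 8244 = 4749 C
n(e⁻) = 4749 / 96500 = 0.04921 mol
Au³⁺ + 3e⁻ → Au, so theoretical m(Au) = 0.01640 × 196.97 = 3.230 g
Actual mass = 78.9% × 3.230 = 2.55 g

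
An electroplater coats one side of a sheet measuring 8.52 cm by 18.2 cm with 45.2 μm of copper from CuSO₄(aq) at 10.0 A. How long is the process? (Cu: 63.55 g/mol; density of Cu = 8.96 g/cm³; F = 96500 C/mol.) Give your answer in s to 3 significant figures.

1910 s

Plated area = 8.52 × 18.2 = 155.1 cm²
Volume = 155.1 × 45.2×10⁻⁴ cm = 0.7011 cm³
m(Cu) = 0.7011 × 8.96 = 6.282 g
n(Cu) = 6.282 / 63.55 = 0.09885 mol; n(e⁻) = 2 × 0.09885 = 0.1977 mol
Q = 0.1977 × 96500 = 19080 C
t = 19080 / 10.0 = 1908 s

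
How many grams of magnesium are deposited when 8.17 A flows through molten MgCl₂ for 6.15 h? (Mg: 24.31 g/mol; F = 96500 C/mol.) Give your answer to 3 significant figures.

Q = It = 8.17 × 22140 = 1.809×10^5 C
Moles of electrons = 1.809×10^5 / 96500 = 1.875 mol
Mg²⁺ + 2e⁻ → Mg, so n(Mg) = 1.875 / 2 = 0.9375 mol
m = 0.9375 × 24.31 = 22.8 g

22.8 g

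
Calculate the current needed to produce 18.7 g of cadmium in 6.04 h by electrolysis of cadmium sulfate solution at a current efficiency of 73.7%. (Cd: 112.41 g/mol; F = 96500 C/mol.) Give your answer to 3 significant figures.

n(Cd) = 18.7 / 112.41 = 0.1664 mol
Cd²⁺ + 2e⁻ → Cd, so n(e⁻) = 2 × 0.1664 = 0.3328 mol
Q = 0.3328 × 96500 / 0.737 = 43580 C
I = Q / t = 43580 / 21744 s = 2.00 A

2.00 A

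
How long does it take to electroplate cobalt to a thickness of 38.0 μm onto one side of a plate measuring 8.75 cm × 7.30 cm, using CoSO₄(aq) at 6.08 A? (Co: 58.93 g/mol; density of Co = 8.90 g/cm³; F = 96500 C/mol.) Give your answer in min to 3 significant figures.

19.4 min

Plated area = 8.75 × 7.30 = 63.88 cm²
Volume = 63.88 × 38.0×10⁻⁴ cm = 0.2427 cm³
m(Co) = 0.2427 × 8.90 = 2.160 g
n(Co) = 2.160 / 58.93 = 0.03665 mol; n(e⁻) = 2 × 0.03665 = 0.07330 mol
Q = 0.07330 × 96500 = 7073 C
t = 7073 / 6.08 = 1163 s = 19.4 min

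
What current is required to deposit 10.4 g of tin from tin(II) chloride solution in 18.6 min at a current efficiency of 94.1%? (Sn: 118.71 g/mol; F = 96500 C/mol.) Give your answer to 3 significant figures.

16.1 A

n(Sn) = 10.4 / 118.71 = 0.08761 mol
Sn²⁺ + 2e⁻ → Sn, so n(e⁻) = 2 × 0.08761 = 0.1752 mol
Q = 0.1752 × 96500 / 0.941 = 17970 C
I = Q / t = 17970 / 1116 s = 16.1 A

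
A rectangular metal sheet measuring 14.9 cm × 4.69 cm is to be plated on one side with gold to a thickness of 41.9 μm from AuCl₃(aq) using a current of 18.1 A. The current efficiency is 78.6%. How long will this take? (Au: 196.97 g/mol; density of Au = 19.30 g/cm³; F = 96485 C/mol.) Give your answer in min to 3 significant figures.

Plated area = 14.9 × 4.69 = 69.88 cm²
Volume = 69.88 × 41.9×10⁻⁴ cm = 0.2928 cm³
m(Au) = 0.2928 × 19.30 = 5.651 g
n(Au) = 5.651 / 196.97 = 0.02869 mol; n(e⁻) = 3 × 0.02869 = 0.08607 mol
Q = 0.08607 × 96485 / 0.786 = 10570 C
t = 10570 / 18.1 = 584.0 s = 9.73 min

9.73 min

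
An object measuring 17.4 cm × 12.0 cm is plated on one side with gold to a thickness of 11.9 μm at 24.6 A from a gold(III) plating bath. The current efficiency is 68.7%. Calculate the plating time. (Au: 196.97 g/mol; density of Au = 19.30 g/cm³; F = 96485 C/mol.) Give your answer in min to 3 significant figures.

Plated area = 17.4 × 12.0 = 208.8 cm²
Volume = 208.8 × 11.9×10⁻⁴ cm = 0.2485 cm³
m(Au) = 0.2485 × 19.30 = 4.796 g
n(Au) = 4.796 / 196.97 = 0.02435 mol; n(e⁻) = 3 × 0.02435 = 0.07305 mol
Q = 0.07305 × 96485 / 0.687 = 10260 C
t = 10260 / 24.6 = 417.1 s = 6.95 min

6.95 min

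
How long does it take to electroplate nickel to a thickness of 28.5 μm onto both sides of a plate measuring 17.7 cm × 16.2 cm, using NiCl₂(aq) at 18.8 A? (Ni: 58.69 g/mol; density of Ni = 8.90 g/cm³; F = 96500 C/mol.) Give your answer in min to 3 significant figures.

Plated area = 2 × 17.7 × 16.2 = 573.5 cm²
Volume = 573.5 × 28.5×10⁻⁴ cm = 1.634 cm³
m(Ni) = 1.634 × 8.90 = 14.54 g
n(Ni) = 14.54 / 58.69 = 0.2477 mol; n(e⁻) = 2 × 0.2477 = 0.4954 mol
Q = 0.4954 × 96500 = 47810 C
t = 47810 / 18.8 = 2543 s = 42.4 min

42.4 min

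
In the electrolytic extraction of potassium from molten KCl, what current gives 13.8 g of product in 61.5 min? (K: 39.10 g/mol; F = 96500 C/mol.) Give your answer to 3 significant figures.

n(K) = 13.8 / 39.10 = 0.3529 mol
K⁺ + e⁻ → K, so n(e⁻) = 0.3529 mol
Q = 0.3529 × 96500 = 34050 C
I = Q / t = 34050 / 3690 s = 9.23 A

9.23 A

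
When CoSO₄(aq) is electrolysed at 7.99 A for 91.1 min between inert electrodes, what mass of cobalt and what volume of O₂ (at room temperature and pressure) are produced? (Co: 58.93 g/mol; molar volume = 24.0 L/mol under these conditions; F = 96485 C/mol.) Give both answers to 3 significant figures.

13.3 g Co; 2.72 L O₂

Q = 7.99 × 5466 = 43670 C; n(e⁻) = 43670 / 96485 = 0.4526 mol
Cathode: Co²⁺ + 2e⁻ → Co → n(Co) = 0.4526/2 = 0.2263 mol → 13.3 g
Anode: 2H₂O → O₂ + 4H⁺ + 4e⁻ → n(O₂) = 0.4526/4 = 0.1132 mol → 2.72 L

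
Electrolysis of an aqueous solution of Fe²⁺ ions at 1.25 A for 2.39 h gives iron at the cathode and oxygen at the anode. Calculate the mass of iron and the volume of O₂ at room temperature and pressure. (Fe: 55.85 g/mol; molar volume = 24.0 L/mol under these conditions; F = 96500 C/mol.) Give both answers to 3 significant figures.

3.11 g Fe; 0.669 L O₂

Q = 1.25 × 8604 = 10760 C; n(e⁻) = 10760 / 96500 = 0.1115 mol
Cathode: Fe²⁺ + 2e⁻ → Fe → n(Fe) = 0.1115/2 = 0.05575 mol → 3.11 g
Anode: 2H₂O → O₂ + 4H⁺ + 4e⁻ → n(O₂) = 0.1115/4 = 0.02788 mol → 0.669 L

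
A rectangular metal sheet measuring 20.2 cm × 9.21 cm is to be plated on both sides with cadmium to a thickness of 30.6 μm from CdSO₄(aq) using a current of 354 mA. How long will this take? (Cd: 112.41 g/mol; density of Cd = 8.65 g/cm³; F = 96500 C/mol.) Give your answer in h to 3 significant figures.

13.3 h

Plated area = 2 × 20.2 × 9.21 = 372.1 cm²
Volume = 372.1 × 30.6×10⁻⁴ cm = 1.139 cm³
m(Cd) = 1.139 × 8.65 = 9.852 g
n(Cd) = 9.852 / 112.41 = 0.08764 mol; n(e⁻) = 2 × 0.08764 = 0.1753 mol
Q = 0.1753 × 96500 = 16920 C
t = 16920 / 0.354 = 47800 s = 13.3 h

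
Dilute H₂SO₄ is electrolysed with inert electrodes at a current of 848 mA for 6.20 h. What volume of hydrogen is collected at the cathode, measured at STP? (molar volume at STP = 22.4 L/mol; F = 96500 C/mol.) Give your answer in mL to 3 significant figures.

Q = It = 0.848 × 22320 = 18930 C
Moles of electrons = 18930 / 96500 = 0.1962 mol
2H⁺ + 2e⁻ → H₂, so n(H₂) = 0.1962 / 2 = 0.09810 mol
V = 0.09810 × 22.4 = 2.197 L
= 2200 mL

2200 mL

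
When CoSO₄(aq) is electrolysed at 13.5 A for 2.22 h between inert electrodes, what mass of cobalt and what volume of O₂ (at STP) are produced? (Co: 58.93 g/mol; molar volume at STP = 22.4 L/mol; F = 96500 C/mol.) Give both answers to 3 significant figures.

Q = 13.5 × 7992 = 1.079×10^5 C; n(e⁻) = 1.079×10^5 / 96500 = 1.118 mol
Cathode: Co²⁺ + 2e⁻ → Co → n(Co) = 1.118/2 = 0.5590 mol → 32.9 g
Anode: 2H₂O → O₂ + 4H⁺ + 4e⁻ → n(O₂) = 1.118/4 = 0.2795 mol → 6.26 L

32.9 g Co; 6.26 L O₂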